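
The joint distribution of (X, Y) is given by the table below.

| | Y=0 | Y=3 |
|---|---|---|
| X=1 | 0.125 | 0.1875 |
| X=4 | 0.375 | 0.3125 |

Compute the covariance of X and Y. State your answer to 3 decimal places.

-0.281

E[X] = 3.0625,  E[Y] = 1.5
E[XY] = 4.3125
Cov(X,Y) = E[XY] − E[X]E[Y] = 4.3125 − (3.0625)(1.5) = -0.28125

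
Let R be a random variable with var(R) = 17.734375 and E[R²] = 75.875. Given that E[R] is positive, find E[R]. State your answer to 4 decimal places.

7.6250

(E[R])² = E[R²] − var(R) = 75.875 − 17.734375 = 58.140625
E[R] = √58.140625 = 7.625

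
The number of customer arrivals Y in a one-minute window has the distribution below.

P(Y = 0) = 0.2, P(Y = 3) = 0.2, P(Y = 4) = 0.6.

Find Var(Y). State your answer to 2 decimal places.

2.40

E[Y] = (0)(0.2) + (3)(0.2) + (4)(0.6) = 3
E[Y²] = (0)²(0.2) + (3)²(0.2) + (4)²(0.6) = 11.4
Var(Y) = E[Y²] − (E[Y])² = 11.4 − (3)² = 2.4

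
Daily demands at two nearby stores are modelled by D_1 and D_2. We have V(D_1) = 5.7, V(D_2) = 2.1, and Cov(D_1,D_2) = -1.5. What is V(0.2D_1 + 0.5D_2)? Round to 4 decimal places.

V(0.2D_1 + 0.5D_2) = (0.2)²·V(D_1) + (0.5)²·V(D_2) + 2·(0.2)·(0.5)·Cov(D_1,D_2)
= 0.04·5.7 + 0.25·2.1 + 0.2·-1.5 = 0.453

0.4530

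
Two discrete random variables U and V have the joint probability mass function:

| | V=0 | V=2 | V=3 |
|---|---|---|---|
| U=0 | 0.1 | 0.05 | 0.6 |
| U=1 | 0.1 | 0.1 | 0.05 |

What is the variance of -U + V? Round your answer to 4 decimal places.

E[U] = 0.25,  E[V] = 2.25,  E[UV] = 0.35
var(U) = 0.25 − (0.25)² = 0.1875;  var(V) = 6.45 − (2.25)² = 1.3875
Cov(U,V) = 0.35 − (0.25)(2.25) = -0.2125
var(-U + V) = (-1)²·0.1875 + (1)²·1.3875 + 2·(-1)·(1)·-0.2125 = 2

2.0000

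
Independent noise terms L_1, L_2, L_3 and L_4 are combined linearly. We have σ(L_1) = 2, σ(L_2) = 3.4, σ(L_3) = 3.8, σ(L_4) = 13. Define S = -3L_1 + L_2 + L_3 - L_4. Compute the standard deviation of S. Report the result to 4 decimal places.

15.1987

Var(L_1) = 4, Var(L_2) = 11.56, Var(L_3) = 14.44, Var(L_4) = 169
By independence, Var(S) = (-3)²Var(L_1) + (1)²Var(L_2) + (1)²Var(L_3) + (-1)²Var(L_4)
= (-3)²·4 + (1)²·11.56 + (1)²·14.44 + (-1)²·169 = 231
σ(S) = √231 ≈ 15.1987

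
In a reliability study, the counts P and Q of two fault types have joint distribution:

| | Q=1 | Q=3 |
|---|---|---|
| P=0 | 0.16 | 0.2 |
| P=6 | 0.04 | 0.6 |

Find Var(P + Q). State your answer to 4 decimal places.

11.0464

E[P] = 3.84,  E[Q] = 2.6,  E[PQ] = 11.04
Var(P) = 23.04 − (3.84)² = 8.2944;  Var(Q) = 7.4 − (2.6)² = 0.64
Cov(P,Q) = 11.04 − (3.84)(2.6) = 1.056
Var(P + Q) = (1)²·8.2944 + (1)²·0.64 + 2·(1)·(1)·1.056 = 11.0464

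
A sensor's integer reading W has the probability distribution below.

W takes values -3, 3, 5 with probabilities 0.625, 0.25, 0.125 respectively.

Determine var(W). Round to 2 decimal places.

E[W] = (-3)(0.625) + (3)(0.25) + (5)(0.125) = -0.5
E[W²] = (-3)²(0.625) + (3)²(0.25) + (5)²(0.125) = 11
var(W) = E[W²] − (E[W])² = 11 − (-0.5)² = 10.75

10.75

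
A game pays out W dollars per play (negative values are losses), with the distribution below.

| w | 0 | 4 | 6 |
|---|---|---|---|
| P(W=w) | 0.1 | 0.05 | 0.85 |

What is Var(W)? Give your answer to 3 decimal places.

E[W] = (0)(0.1) + (4)(0.05) + (6)(0.85) = 5.3
E[W²] = (0)²(0.1) + (4)²(0.05) + (6)²(0.85) = 31.4
Var(W) = E[W²] − (E[W])² = 31.4 − (5.3)² = 3.31

3.310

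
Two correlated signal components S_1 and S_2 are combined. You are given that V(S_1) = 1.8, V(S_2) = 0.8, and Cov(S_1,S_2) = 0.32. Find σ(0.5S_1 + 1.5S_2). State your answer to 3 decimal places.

V(0.5S_1 + 1.5S_2) = (0.5)²·V(S_1) + (1.5)²·V(S_2) + 2·(0.5)·(1.5)·Cov(S_1,S_2)
= 0.25·1.8 + 2.25·0.8 + 1.5·0.32 = 2.73
σ(0.5S_1 + 1.5S_2) = √2.73 ≈ 1.652

1.652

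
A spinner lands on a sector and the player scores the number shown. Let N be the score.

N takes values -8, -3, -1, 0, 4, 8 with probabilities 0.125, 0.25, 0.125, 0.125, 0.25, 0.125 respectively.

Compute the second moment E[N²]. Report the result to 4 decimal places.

E[N²] = (-8)²(0.125) + (-3)²(0.25) + (-1)²(0.125) + (0)²(0.125) + (4)²(0.25) + (8)²(0.125) = 22.375

22.3750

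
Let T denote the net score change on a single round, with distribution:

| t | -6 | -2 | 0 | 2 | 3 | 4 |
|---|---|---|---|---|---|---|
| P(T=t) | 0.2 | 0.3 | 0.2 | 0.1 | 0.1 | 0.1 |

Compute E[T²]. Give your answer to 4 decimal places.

E[T²] = (-6)²(0.2) + (-2)²(0.3) + (0)²(0.2) + (2)²(0.1) + (3)²(0.1) + (4)²(0.1) = 11.3

11.3000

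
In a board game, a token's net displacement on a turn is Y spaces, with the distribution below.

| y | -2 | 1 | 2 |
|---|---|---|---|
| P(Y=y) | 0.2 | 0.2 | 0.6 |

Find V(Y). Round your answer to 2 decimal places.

E[Y] = (-2)(0.2) + (1)(0.2) + (2)(0.6) = 1
E[Y²] = (-2)²(0.2) + (1)²(0.2) + (2)²(0.6) = 3.4
V(Y) = E[Y²] − (E[Y])² = 3.4 − (1)² = 2.4

2.40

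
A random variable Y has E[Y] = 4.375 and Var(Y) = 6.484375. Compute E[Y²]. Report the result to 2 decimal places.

25.63

E[Y²] = Var(Y) + (E[Y])² = 6.484375 + (4.375)² = 25.625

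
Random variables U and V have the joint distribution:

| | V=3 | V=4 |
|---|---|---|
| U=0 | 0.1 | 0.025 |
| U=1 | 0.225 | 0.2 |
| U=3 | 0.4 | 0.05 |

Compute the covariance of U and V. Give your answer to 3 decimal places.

E[U] = 1.775,  E[V] = 3.275
E[UV] = 5.675
cov(U,V) = E[UV] − E[U]E[V] = 5.675 − (1.775)(3.275) = -0.138125

-0.138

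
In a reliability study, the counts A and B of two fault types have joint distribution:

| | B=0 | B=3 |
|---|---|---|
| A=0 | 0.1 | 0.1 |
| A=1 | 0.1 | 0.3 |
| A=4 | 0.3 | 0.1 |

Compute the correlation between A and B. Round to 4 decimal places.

-0.3586

E[A] = 2,  E[B] = 1.5
E[AB] = 2.1
cov(A,B) = E[AB] − E[A]E[B] = 2.1 − (2)(1.5) = -0.9
var(A) = 2.8,  var(B) = 2.25
ρ = -0.9 / √(2.8·2.25) ≈ -0.3586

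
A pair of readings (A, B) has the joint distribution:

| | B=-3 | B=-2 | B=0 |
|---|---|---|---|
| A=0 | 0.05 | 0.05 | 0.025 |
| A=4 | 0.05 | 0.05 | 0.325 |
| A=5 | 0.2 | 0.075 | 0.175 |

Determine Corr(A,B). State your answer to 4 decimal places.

E[A] = 3.95,  E[B] = -1.25
E[AB] = -4.75
Cov(A,B) = E[AB] − E[A]E[B] = -4.75 − (3.95)(-1.25) = 0.1875
Var(A) = 2.4475,  Var(B) = 1.8375
ρ = 0.1875 / √(2.4475·1.8375) ≈ 0.0884

0.0884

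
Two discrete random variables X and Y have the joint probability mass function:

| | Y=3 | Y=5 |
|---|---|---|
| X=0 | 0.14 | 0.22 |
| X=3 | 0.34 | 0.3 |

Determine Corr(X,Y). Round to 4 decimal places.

-0.1368

E[X] = 1.92,  E[Y] = 4.04
E[XY] = 7.56
cov(X,Y) = E[XY] − E[X]E[Y] = 7.56 − (1.92)(4.04) = -0.1968
Var(X) = 2.0736,  Var(Y) = 0.9984
ρ = -0.1968 / √(2.0736·0.9984) ≈ -0.1368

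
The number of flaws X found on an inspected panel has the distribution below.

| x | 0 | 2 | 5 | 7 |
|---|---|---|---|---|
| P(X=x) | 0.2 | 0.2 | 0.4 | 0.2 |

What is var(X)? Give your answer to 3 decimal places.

6.160

E[X] = (0)(0.2) + (2)(0.2) + (5)(0.4) + (7)(0.2) = 3.8
E[X²] = (0)²(0.2) + (2)²(0.2) + (5)²(0.4) + (7)²(0.2) = 20.6
var(X) = E[X²] − (E[X])² = 20.6 − (3.8)² = 6.16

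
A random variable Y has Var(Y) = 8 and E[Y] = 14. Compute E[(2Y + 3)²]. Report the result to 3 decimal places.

993.000

E[2Y + 3] = 2·14 + 3 = 31
Var(2Y + 3) = (2)²·8 = 32
E[(2Y + 3)²] = Var((2Y + 3)) + (E[(2Y + 3)])² = 32 + (31)² = 993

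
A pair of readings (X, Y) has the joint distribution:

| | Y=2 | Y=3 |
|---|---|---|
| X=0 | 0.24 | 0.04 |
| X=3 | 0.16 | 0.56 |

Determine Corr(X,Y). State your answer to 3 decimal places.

0.582

E[X] = 2.16,  E[Y] = 2.6
E[XY] = 6
Cov(X,Y) = E[XY] − E[X]E[Y] = 6 − (2.16)(2.6) = 0.384
var(X) = 1.8144,  var(Y) = 0.24
ρ = 0.384 / √(1.8144·0.24) ≈ 0.582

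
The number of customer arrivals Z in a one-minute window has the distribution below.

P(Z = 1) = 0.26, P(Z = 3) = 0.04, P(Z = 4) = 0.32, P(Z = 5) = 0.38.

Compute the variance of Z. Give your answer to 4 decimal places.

2.5664

E[Z] = (1)(0.26) + (3)(0.04) + (4)(0.32) + (5)(0.38) = 3.56
E[Z²] = (1)²(0.26) + (3)²(0.04) + (4)²(0.32) + (5)²(0.38) = 15.24
Var(Z) = E[Z²] − (E[Z])² = 15.24 − (3.56)² = 2.5664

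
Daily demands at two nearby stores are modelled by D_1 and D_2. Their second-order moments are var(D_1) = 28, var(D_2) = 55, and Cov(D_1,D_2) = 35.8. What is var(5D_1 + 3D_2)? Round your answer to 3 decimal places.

var(5D_1 + 3D_2) = (5)²·var(D_1) + (3)²·var(D_2) + 2·(5)·(3)·Cov(D_1,D_2)
= 25·28 + 9·55 + 30·35.8 = 2269

2269.000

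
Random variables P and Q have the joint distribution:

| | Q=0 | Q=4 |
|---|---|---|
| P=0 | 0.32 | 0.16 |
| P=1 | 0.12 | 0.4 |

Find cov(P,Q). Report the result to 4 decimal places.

0.4352

E[P] = 0.52,  E[Q] = 2.24
E[PQ] = 1.6
cov(P,Q) = E[PQ] − E[P]E[Q] = 1.6 − (0.52)(2.24) = 0.4352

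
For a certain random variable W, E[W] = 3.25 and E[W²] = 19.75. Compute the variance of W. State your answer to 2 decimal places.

Var(W) = 19.75 − (3.25)² = 9.1875

9.19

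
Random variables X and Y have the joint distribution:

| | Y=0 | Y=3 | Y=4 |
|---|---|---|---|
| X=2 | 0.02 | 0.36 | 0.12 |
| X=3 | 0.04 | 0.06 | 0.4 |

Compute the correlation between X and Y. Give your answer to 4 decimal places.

E[X] = 2.5,  E[Y] = 3.34
E[XY] = 8.46
cov(X,Y) = E[XY] − E[X]E[Y] = 8.46 − (2.5)(3.34) = 0.11
V(X) = 0.25,  V(Y) = 0.9444
ρ = 0.11 / √(0.25·0.9444) ≈ 0.2264

0.2264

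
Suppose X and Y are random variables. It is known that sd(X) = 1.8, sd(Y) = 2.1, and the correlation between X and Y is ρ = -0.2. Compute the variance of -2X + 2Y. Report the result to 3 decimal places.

36.648

Var(X) = (1.8)² = 3.24;  Var(Y) = (2.1)² = 4.41
cov(X,Y) = ρ·sd(X)·sd(Y) = -0.2·1.8·2.1 = -0.756
Var(-2X + 2Y) = (-2)²·Var(X) + (2)²·Var(Y) + 2·(-2)·(2)·cov(X,Y)
= 4·3.24 + 4·4.41 + -8·-0.756 = 36.648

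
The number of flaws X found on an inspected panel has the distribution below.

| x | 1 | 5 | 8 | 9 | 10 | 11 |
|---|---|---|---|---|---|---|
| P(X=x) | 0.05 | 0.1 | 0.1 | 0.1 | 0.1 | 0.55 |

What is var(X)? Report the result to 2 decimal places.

E[X] = (1)(0.05) + (5)(0.1) + (8)(0.1) + (9)(0.1) + (10)(0.1) + (11)(0.55) = 9.3
E[X²] = (1)²(0.05) + (5)²(0.1) + (8)²(0.1) + (9)²(0.1) + (10)²(0.1) + (11)²(0.55) = 93.6
var(X) = E[X²] − (E[X])² = 93.6 − (9.3)² = 7.11

7.11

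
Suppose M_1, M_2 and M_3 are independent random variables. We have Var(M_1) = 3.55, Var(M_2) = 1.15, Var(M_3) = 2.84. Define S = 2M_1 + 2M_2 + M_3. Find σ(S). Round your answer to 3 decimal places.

By independence, Var(S) = (2)²Var(M_1) + (2)²Var(M_2) + (1)²Var(M_3)
= (2)²·3.55 + (2)²·1.15 + (1)²·2.84 = 21.64
σ(S) = √21.64 ≈ 4.652

4.652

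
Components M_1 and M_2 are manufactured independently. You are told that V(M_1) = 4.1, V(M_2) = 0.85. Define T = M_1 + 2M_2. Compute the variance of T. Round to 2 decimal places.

By independence, V(T) = (1)²V(M_1) + (2)²V(M_2)
= (1)²·4.1 + (2)²·0.85 = 7.5

7.50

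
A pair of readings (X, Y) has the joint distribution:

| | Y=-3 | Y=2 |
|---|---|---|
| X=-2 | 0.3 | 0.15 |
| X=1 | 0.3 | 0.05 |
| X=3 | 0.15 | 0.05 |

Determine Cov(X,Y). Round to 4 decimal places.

-0.5625

E[X] = 0.05,  E[Y] = -1.75
E[XY] = -0.65
Cov(X,Y) = E[XY] − E[X]E[Y] = -0.65 − (0.05)(-1.75) = -0.5625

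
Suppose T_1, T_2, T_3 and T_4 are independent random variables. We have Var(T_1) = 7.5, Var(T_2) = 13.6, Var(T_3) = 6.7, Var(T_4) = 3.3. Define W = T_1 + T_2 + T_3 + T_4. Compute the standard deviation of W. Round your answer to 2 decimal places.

By independence, Var(W) = (1)²Var(T_1) + (1)²Var(T_2) + (1)²Var(T_3) + (1)²Var(T_4)
= (1)²·7.5 + (1)²·13.6 + (1)²·6.7 + (1)²·3.3 = 31.1
SD(W) = √31.1 ≈ 5.58

5.58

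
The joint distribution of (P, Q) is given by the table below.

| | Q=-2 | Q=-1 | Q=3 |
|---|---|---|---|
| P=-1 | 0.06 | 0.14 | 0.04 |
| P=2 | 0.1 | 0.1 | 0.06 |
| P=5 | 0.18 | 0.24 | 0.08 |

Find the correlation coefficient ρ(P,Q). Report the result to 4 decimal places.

E[P] = 2.78,  E[Q] = -0.62
E[PQ] = -1.9
Cov(P,Q) = E[PQ] − E[P]E[Q] = -1.9 − (2.78)(-0.62) = -0.1764
Var(P) = 6.0516,  Var(Q) = 3.0756
ρ = -0.1764 / √(6.0516·3.0756) ≈ -0.0409

-0.0409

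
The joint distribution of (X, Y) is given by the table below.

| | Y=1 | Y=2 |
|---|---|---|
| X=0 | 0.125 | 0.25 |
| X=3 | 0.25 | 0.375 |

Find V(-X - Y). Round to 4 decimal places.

E[X] = 1.875,  E[Y] = 1.625,  E[XY] = 3
V(X) = 5.625 − (1.875)² = 2.109375;  V(Y) = 2.875 − (1.625)² = 0.234375
cov(X,Y) = 3 − (1.875)(1.625) = -0.046875
V(-X - Y) = (-1)²·2.109375 + (-1)²·0.234375 + 2·(-1)·(-1)·-0.046875 = 2.25

2.2500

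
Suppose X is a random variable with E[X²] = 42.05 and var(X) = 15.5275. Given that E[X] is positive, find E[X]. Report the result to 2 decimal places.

(E[X])² = E[X²] − var(X) = 42.05 − 15.5275 = 26.5225
E[X] = √26.5225 = 5.15

5.15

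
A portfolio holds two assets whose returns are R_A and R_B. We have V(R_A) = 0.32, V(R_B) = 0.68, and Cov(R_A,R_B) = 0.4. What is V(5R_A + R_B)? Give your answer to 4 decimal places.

V(5R_A + R_B) = (5)²·V(R_A) + (1)²·V(R_B) + 2·(5)·(1)·Cov(R_A,R_B)
= 25·0.32 + 1·0.68 + 10·0.4 = 12.68

12.6800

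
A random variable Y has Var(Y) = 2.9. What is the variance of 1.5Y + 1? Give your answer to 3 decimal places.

Var(1.5Y + 1) = (1.5)²·Var(Y) = 2.25·2.9 = 6.525

6.525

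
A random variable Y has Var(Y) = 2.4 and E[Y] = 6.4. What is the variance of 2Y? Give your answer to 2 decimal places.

9.60

Var(2Y) = (2)²·Var(Y) = 4·2.4 = 9.6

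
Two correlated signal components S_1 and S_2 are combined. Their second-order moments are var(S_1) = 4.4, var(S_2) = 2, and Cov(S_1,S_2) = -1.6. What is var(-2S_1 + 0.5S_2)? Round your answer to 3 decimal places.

var(-2S_1 + 0.5S_2) = (-2)²·var(S_1) + (0.5)²·var(S_2) + 2·(-2)·(0.5)·Cov(S_1,S_2)
= 4·4.4 + 0.25·2 + -2·-1.6 = 21.3

21.300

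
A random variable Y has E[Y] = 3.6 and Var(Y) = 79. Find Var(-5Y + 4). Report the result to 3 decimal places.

1975.000

Var(-5Y + 4) = (-5)²·Var(Y) = 25·79 = 1975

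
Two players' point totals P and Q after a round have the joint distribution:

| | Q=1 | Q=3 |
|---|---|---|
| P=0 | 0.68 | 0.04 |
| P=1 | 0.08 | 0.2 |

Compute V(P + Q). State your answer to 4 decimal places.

1.4624

E[P] = 0.28,  E[Q] = 1.48,  E[PQ] = 0.68
V(P) = 0.28 − (0.28)² = 0.2016;  V(Q) = 2.92 − (1.48)² = 0.7296
Cov(P,Q) = 0.68 − (0.28)(1.48) = 0.2656
V(P + Q) = (1)²·0.2016 + (1)²·0.7296 + 2·(1)·(1)·0.2656 = 1.4624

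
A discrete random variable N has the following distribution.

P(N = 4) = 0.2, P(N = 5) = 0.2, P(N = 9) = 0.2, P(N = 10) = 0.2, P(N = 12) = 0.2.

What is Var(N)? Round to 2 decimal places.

9.20

E[N] = (4)(0.2) + (5)(0.2) + (9)(0.2) + (10)(0.2) + (12)(0.2) = 8
E[N²] = (4)²(0.2) + (5)²(0.2) + (9)²(0.2) + (10)²(0.2) + (12)²(0.2) = 73.2
Var(N) = E[N²] − (E[N])² = 73.2 − (8)² = 9.2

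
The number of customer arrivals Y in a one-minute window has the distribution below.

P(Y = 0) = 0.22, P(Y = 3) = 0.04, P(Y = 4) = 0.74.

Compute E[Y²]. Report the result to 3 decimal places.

E[Y²] = (0)²(0.22) + (3)²(0.04) + (4)²(0.74) = 12.2

12.200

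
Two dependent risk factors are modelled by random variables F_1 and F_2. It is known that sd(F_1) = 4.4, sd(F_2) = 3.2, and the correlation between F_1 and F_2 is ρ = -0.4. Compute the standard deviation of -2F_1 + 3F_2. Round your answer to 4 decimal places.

15.4008

var(F_1) = (4.4)² = 19.36;  var(F_2) = (3.2)² = 10.24
Cov(F_1,F_2) = ρ·sd(F_1)·sd(F_2) = -0.4·4.4·3.2 = -5.632
var(-2F_1 + 3F_2) = (-2)²·var(F_1) + (3)²·var(F_2) + 2·(-2)·(3)·Cov(F_1,F_2)
= 4·19.36 + 9·10.24 + -12·-5.632 = 237.184
sd(-2F_1 + 3F_2) = √237.184 ≈ 15.4008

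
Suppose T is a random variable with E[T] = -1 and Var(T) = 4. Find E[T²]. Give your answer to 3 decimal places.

5.000

E[T²] = Var(T) + (E[T])² = 4 + (-1)² = 5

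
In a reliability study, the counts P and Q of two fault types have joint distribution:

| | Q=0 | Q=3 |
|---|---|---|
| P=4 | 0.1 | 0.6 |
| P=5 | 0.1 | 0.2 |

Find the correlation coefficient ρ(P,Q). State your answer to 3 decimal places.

-0.218

E[P] = 4.3,  E[Q] = 2.4
E[PQ] = 10.2
Cov(P,Q) = E[PQ] − E[P]E[Q] = 10.2 − (4.3)(2.4) = -0.12
Var(P) = 0.21,  Var(Q) = 1.44
ρ = -0.12 / √(0.21·1.44) ≈ -0.218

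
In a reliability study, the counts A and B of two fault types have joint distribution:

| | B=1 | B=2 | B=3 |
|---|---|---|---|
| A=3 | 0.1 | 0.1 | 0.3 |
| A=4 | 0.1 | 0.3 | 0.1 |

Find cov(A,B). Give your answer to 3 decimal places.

E[A] = 3.5,  E[B] = 2.2
E[AB] = 7.6
cov(A,B) = E[AB] − E[A]E[B] = 7.6 − (3.5)(2.2) = -0.1

-0.100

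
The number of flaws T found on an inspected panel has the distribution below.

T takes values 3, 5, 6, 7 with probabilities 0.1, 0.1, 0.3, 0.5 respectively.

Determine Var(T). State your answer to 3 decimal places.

E[T] = (3)(0.1) + (5)(0.1) + (6)(0.3) + (7)(0.5) = 6.1
E[T²] = (3)²(0.1) + (5)²(0.1) + (6)²(0.3) + (7)²(0.5) = 38.7
Var(T) = E[T²] − (E[T])² = 38.7 − (6.1)² = 1.49

1.490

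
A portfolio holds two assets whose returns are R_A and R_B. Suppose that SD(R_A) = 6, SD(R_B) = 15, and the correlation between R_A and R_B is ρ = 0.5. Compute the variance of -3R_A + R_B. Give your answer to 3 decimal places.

var(R_A) = (6)² = 36;  var(R_B) = (15)² = 225
Cov(R_A,R_B) = ρ·SD(R_A)·SD(R_B) = 0.5·6·15 = 45
var(-3R_A + R_B) = (-3)²·var(R_A) + (1)²·var(R_B) + 2·(-3)·(1)·Cov(R_A,R_B)
= 9·36 + 1·225 + -6·45 = 279

279.000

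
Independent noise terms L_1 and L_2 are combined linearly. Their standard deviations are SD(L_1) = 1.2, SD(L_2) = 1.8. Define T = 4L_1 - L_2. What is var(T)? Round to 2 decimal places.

var(L_1) = 1.44, var(L_2) = 3.24
By independence, var(T) = (4)²var(L_1) + (-1)²var(L_2)
= (4)²·1.44 + (-1)²·3.24 = 26.28

26.28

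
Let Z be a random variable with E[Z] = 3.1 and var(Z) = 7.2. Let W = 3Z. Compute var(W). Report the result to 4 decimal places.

var(3Z) = (3)²·var(Z) = 9·7.2 = 64.8

64.8000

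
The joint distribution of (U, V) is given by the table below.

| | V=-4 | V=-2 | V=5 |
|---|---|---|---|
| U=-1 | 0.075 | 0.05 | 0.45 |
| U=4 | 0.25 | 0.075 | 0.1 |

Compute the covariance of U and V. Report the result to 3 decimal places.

E[U] = 1.125,  E[V] = 1.2
E[UV] = -4.45
cov(U,V) = E[UV] − E[U]E[V] = -4.45 − (1.125)(1.2) = -5.8

-5.800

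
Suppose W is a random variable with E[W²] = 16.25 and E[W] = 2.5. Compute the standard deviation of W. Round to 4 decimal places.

3.1623

V(W) = 16.25 − (2.5)² = 10
sd(W) = √10 ≈ 3.1623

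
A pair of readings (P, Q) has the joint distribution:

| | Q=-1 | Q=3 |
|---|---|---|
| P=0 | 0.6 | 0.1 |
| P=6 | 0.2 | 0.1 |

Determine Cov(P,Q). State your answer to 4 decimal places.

E[P] = 1.8,  E[Q] = -0.2
E[PQ] = 0.6
Cov(P,Q) = E[PQ] − E[P]E[Q] = 0.6 − (1.8)(-0.2) = 0.96

0.9600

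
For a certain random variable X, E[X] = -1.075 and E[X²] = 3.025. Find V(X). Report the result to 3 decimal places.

1.869

V(X) = 3.025 − (-1.075)² = 1.869375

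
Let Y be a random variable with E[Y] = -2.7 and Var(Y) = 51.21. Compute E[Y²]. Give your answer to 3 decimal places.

E[Y²] = Var(Y) + (E[Y])² = 51.21 + (-2.7)² = 58.5

58.500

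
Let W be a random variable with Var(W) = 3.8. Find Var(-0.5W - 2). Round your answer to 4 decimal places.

0.9500

Var(-0.5W - 2) = (-0.5)²·Var(W) = 0.25·3.8 = 0.95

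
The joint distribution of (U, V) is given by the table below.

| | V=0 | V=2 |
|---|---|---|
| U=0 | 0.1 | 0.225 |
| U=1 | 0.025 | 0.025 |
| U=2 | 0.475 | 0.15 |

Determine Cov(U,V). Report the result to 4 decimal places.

E[U] = 1.3,  E[V] = 0.8
E[UV] = 0.65
Cov(U,V) = E[UV] − E[U]E[V] = 0.65 − (1.3)(0.8) = -0.39

-0.3900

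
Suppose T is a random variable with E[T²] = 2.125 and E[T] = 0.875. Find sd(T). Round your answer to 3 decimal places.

Var(T) = 2.125 − (0.875)² = 1.359375
sd(T) = √1.359375 ≈ 1.166

1.166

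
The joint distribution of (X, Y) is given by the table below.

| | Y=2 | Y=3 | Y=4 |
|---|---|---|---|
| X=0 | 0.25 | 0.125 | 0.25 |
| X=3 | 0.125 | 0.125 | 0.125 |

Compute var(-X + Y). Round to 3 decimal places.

E[X] = 1.125,  E[Y] = 3,  E[XY] = 3.375
var(X) = 3.375 − (1.125)² = 2.109375;  var(Y) = 9.75 − (3)² = 0.75
cov(X,Y) = 3.375 − (1.125)(3) = 0
var(-X + Y) = (-1)²·2.109375 + (1)²·0.75 + 2·(-1)·(1)·0 = 2.859375

2.859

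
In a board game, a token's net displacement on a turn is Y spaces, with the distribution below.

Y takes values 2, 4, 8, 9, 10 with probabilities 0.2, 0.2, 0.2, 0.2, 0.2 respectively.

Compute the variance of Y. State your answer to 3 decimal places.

E[Y] = (2)(0.2) + (4)(0.2) + (8)(0.2) + (9)(0.2) + (10)(0.2) = 6.6
E[Y²] = (2)²(0.2) + (4)²(0.2) + (8)²(0.2) + (9)²(0.2) + (10)²(0.2) = 53
var(Y) = E[Y²] − (E[Y])² = 53 − (6.6)² = 9.44

9.440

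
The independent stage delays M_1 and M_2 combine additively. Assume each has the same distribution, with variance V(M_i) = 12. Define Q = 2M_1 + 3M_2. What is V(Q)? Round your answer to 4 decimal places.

156.0000

By independence, V(Q) = (2)²V(M_1) + (3)²V(M_2)
= (2)²·12 + (3)²·12 = 156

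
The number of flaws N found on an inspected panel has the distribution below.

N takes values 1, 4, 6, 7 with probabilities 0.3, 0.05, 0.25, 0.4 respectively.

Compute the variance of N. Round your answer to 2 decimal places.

E[N] = (1)(0.3) + (4)(0.05) + (6)(0.25) + (7)(0.4) = 4.8
E[N²] = (1)²(0.3) + (4)²(0.05) + (6)²(0.25) + (7)²(0.4) = 29.7
Var(N) = E[N²] − (E[N])² = 29.7 − (4.8)² = 6.66

6.66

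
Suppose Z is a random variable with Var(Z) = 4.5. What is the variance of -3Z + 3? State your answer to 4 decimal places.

40.5000

Var(-3Z + 3) = (-3)²·Var(Z) = 9·4.5 = 40.5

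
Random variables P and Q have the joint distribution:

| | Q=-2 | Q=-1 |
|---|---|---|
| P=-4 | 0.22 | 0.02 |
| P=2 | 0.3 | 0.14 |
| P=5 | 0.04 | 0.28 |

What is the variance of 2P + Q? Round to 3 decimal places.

49.130

E[P] = 1.52,  E[Q] = -1.56,  E[PQ] = -1.44
var(P) = 13.6 − (1.52)² = 11.2896;  var(Q) = 2.68 − (-1.56)² = 0.2464
Cov(P,Q) = -1.44 − (1.52)(-1.56) = 0.9312
var(2P + Q) = (2)²·11.2896 + (1)²·0.2464 + 2·(2)·(1)·0.9312 = 49.1296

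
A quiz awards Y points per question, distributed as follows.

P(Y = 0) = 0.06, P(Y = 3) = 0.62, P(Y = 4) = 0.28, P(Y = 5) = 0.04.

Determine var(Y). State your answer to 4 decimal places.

E[Y] = (0)(0.06) + (3)(0.62) + (4)(0.28) + (5)(0.04) = 3.18
E[Y²] = (0)²(0.06) + (3)²(0.62) + (4)²(0.28) + (5)²(0.04) = 11.06
var(Y) = E[Y²] − (E[Y])² = 11.06 − (3.18)² = 0.9476

0.9476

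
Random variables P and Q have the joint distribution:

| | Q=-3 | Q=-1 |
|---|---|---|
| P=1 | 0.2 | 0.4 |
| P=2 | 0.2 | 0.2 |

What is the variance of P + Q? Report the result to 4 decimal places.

1.0400

E[P] = 1.4,  E[Q] = -1.8,  E[PQ] = -2.6
Var(P) = 2.2 − (1.4)² = 0.24;  Var(Q) = 4.2 − (-1.8)² = 0.96
cov(P,Q) = -2.6 − (1.4)(-1.8) = -0.08
Var(P + Q) = (1)²·0.24 + (1)²·0.96 + 2·(1)·(1)·-0.08 = 1.04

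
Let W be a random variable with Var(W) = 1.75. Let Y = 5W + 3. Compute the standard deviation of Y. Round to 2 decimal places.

Var(5W + 3) = (5)²·1.75 = 43.75
σ(Y) = √43.75 ≈ 6.61

6.61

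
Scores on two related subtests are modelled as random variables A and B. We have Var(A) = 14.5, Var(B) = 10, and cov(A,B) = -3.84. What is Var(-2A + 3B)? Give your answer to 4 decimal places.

Var(-2A + 3B) = (-2)²·Var(A) + (3)²·Var(B) + 2·(-2)·(3)·cov(A,B)
= 4·14.5 + 9·10 + -12·-3.84 = 194.08

194.0800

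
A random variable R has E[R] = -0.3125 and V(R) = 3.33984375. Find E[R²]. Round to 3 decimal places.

3.438

E[R²] = V(R) + (E[R])² = 3.33984375 + (-0.3125)² = 3.4375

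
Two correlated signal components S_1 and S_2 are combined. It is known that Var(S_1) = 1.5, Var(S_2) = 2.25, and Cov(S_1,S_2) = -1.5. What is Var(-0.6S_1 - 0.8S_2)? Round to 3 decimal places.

0.540

Var(-0.6S_1 - 0.8S_2) = (-0.6)²·Var(S_1) + (-0.8)²·Var(S_2) + 2·(-0.6)·(-0.8)·Cov(S_1,S_2)
= 0.36·1.5 + 0.64·2.25 + 0.96·-1.5 = 0.54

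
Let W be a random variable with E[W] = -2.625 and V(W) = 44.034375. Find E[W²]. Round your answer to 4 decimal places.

E[W²] = V(W) + (E[W])² = 44.034375 + (-2.625)² = 50.925

50.9250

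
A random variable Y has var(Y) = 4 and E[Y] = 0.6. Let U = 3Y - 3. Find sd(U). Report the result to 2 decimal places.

6.00

var(3Y - 3) = (3)²·4 = 36
sd(U) = √36 ≈ 6.00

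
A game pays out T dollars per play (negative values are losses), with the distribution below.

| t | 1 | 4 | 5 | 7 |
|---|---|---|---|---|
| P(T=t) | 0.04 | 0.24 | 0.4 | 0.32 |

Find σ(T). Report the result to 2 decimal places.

1.45

E[T] = (1)(0.04) + (4)(0.24) + (5)(0.4) + (7)(0.32) = 5.24
E[T²] = (1)²(0.04) + (4)²(0.24) + (5)²(0.4) + (7)²(0.32) = 29.56
Var(T) = E[T²] − (E[T])² = 29.56 − (5.24)² = 2.1024
σ(T) = √2.1024 ≈ 1.45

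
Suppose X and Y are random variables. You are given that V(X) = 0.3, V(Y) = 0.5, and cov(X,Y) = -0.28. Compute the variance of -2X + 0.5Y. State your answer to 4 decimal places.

1.8850

V(-2X + 0.5Y) = (-2)²·V(X) + (0.5)²·V(Y) + 2·(-2)·(0.5)·cov(X,Y)
= 4·0.3 + 0.25·0.5 + -2·-0.28 = 1.885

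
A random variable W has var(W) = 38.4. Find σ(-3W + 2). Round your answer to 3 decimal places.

var(-3W + 2) = (-3)²·38.4 = 345.6
σ(-3W + 2) = √345.6 ≈ 18.590

18.590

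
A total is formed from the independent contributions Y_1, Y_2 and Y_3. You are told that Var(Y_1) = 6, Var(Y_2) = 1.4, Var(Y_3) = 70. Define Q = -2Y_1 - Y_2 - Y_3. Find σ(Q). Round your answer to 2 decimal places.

9.77

By independence, Var(Q) = (-2)²Var(Y_1) + (-1)²Var(Y_2) + (-1)²Var(Y_3)
= (-2)²·6 + (-1)²·1.4 + (-1)²·70 = 95.4
σ(Q) = √95.4 ≈ 9.77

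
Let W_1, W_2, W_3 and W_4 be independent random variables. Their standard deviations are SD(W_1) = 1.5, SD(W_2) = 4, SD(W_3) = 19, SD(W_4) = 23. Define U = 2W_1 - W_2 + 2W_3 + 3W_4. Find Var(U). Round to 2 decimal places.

Var(W_1) = 2.25, Var(W_2) = 16, Var(W_3) = 361, Var(W_4) = 529
By independence, Var(U) = (2)²Var(W_1) + (-1)²Var(W_2) + (2)²Var(W_3) + (3)²Var(W_4)
= (2)²·2.25 + (-1)²·16 + (2)²·361 + (3)²·529 = 6230

6230.00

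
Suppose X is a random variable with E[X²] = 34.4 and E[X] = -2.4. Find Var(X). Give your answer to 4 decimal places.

28.6400

Var(X) = 34.4 − (-2.4)² = 28.64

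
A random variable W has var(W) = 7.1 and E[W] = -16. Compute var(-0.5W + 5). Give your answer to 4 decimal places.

var(-0.5W + 5) = (-0.5)²·var(W) = 0.25·7.1 = 1.775

1.7750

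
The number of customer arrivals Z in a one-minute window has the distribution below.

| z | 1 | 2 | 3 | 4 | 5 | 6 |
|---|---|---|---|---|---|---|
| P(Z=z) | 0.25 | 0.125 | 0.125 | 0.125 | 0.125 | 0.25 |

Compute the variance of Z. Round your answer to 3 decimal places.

3.750

E[Z] = (1)(0.25) + (2)(0.125) + (3)(0.125) + (4)(0.125) + (5)(0.125) + (6)(0.25) = 3.5
E[Z²] = (1)²(0.25) + (2)²(0.125) + (3)²(0.125) + (4)²(0.125) + (5)²(0.125) + (6)²(0.25) = 16
Var(Z) = E[Z²] − (E[Z])² = 16 − (3.5)² = 3.75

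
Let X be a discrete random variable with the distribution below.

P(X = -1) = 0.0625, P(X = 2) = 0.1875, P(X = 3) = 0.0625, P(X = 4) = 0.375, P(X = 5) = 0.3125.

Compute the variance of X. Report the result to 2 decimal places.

2.50

E[X] = (-1)(0.0625) + (2)(0.1875) + (3)(0.0625) + (4)(0.375) + (5)(0.3125) = 3.5625
E[X²] = (-1)²(0.0625) + (2)²(0.1875) + (3)²(0.0625) + (4)²(0.375) + (5)²(0.3125) = 15.1875
Var(X) = E[X²] − (E[X])² = 15.1875 − (3.5625)² = 2.49609375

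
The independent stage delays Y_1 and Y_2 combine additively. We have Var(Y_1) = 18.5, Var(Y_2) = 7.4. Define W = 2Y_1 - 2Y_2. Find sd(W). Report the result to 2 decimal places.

By independence, Var(W) = (2)²Var(Y_1) + (-2)²Var(Y_2)
= (2)²·18.5 + (-2)²·7.4 = 103.6
sd(W) = √103.6 ≈ 10.18

10.18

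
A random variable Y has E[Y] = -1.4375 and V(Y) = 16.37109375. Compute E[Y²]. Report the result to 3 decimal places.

E[Y²] = V(Y) + (E[Y])² = 16.37109375 + (-1.4375)² = 18.4375

18.438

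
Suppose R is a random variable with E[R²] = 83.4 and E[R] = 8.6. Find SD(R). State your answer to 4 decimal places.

3.0725

V(R) = 83.4 − (8.6)² = 9.44
SD(R) = √9.44 ≈ 3.0725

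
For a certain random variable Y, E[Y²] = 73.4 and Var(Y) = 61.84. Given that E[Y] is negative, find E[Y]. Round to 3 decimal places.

-3.400

(E[Y])² = E[Y²] − Var(Y) = 73.4 − 61.84 = 11.56
E[Y] = −√11.56 = -3.4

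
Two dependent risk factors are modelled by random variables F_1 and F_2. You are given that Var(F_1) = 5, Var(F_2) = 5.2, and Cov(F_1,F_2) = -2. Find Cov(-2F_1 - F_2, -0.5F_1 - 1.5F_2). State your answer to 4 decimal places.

5.8000

Cov(-2F_1 - F_2, -0.5F_1 - 1.5F_2) = (-2)(-0.5)Var(F_1) + (-1)(-1.5)Var(F_2) + [(-2)(-1.5) + (-1)(-0.5)]Cov(F_1,F_2)
= 1·5 + 1.5·5.2 + 3.5·-2 = 5.8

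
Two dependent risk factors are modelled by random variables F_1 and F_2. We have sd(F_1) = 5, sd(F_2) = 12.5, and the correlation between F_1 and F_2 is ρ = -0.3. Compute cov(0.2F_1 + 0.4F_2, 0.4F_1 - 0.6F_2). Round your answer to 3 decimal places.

Var(F_1) = (5)² = 25;  Var(F_2) = (12.5)² = 156.25
cov(F_1,F_2) = ρ·sd(F_1)·sd(F_2) = -0.3·5·12.5 = -18.75
cov(0.2F_1 + 0.4F_2, 0.4F_1 - 0.6F_2) = (0.2)(0.4)Var(F_1) + (0.4)(-0.6)Var(F_2) + [(0.2)(-0.6) + (0.4)(0.4)]cov(F_1,F_2)
= 0.08·25 + -0.24·156.25 + 0.04·-18.75 = -36.25

-36.250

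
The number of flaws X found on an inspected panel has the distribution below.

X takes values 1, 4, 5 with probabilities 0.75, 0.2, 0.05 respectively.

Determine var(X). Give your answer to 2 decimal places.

1.96

E[X] = (1)(0.75) + (4)(0.2) + (5)(0.05) = 1.8
E[X²] = (1)²(0.75) + (4)²(0.2) + (5)²(0.05) = 5.2
var(X) = E[X²] − (E[X])² = 5.2 − (1.8)² = 1.96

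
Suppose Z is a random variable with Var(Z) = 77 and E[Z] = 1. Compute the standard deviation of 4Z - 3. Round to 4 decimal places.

35.0999

Var(4Z - 3) = (4)²·77 = 1232
SD(4Z - 3) = √1232 ≈ 35.0999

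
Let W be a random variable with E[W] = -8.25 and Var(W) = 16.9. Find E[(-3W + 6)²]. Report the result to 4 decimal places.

1097.6625

E[-3W + 6] = -3·-8.25 + 6 = 30.75
Var(-3W + 6) = (-3)²·16.9 = 152.1
E[(-3W + 6)²] = Var((-3W + 6)) + (E[(-3W + 6)])² = 152.1 + (30.75)² = 1097.6625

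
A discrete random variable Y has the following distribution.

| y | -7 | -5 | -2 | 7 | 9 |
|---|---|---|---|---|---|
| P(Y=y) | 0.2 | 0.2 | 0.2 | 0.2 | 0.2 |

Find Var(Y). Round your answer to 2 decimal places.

41.44

E[Y] = (-7)(0.2) + (-5)(0.2) + (-2)(0.2) + (7)(0.2) + (9)(0.2) = 0.4
E[Y²] = (-7)²(0.2) + (-5)²(0.2) + (-2)²(0.2) + (7)²(0.2) + (9)²(0.2) = 41.6
Var(Y) = E[Y²] − (E[Y])² = 41.6 − (0.4)² = 41.44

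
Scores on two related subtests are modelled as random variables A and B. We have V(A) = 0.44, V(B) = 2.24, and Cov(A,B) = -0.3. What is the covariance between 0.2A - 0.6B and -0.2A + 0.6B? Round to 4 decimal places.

-0.8960

Cov(0.2A - 0.6B, -0.2A + 0.6B) = (0.2)(-0.2)V(A) + (-0.6)(0.6)V(B) + [(0.2)(0.6) + (-0.6)(-0.2)]Cov(A,B)
= -0.04·0.44 + -0.36·2.24 + 0.24·-0.3 = -0.896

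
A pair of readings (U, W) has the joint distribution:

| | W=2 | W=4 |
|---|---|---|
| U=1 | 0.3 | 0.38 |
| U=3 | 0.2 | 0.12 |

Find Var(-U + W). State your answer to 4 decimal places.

E[U] = 1.64,  E[W] = 3,  E[UW] = 4.76
Var(U) = 3.56 − (1.64)² = 0.8704;  Var(W) = 10 − (3)² = 1
Cov(U,W) = 4.76 − (1.64)(3) = -0.16
Var(-U + W) = (-1)²·0.8704 + (1)²·1 + 2·(-1)·(1)·-0.16 = 2.1904

2.1904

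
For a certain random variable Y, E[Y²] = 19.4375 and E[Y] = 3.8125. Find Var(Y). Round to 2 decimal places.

4.90

Var(Y) = 19.4375 − (3.8125)² = 4.90234375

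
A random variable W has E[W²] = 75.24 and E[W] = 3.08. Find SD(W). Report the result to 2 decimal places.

8.11

Var(W) = 75.24 − (3.08)² = 65.7536
SD(W) = √65.7536 ≈ 8.11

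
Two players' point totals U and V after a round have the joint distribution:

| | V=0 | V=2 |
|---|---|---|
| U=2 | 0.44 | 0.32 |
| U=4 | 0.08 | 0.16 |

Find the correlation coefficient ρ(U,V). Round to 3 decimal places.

0.210

E[U] = 2.48,  E[V] = 0.96
E[UV] = 2.56
Cov(U,V) = E[UV] − E[U]E[V] = 2.56 − (2.48)(0.96) = 0.1792
Var(U) = 0.7296,  Var(V) = 0.9984
ρ = 0.1792 / √(0.7296·0.9984) ≈ 0.210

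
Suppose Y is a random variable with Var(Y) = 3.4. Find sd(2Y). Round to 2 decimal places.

Var(2Y) = (2)²·3.4 = 13.6
sd(2Y) = √13.6 ≈ 3.69

3.69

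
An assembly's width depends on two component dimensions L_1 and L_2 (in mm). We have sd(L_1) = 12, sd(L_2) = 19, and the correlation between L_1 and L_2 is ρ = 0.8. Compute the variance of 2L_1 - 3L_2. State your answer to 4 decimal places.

1636.2000

Var(L_1) = (12)² = 144;  Var(L_2) = (19)² = 361
Cov(L_1,L_2) = ρ·sd(L_1)·sd(L_2) = 0.8·12·19 = 182.4
Var(2L_1 - 3L_2) = (2)²·Var(L_1) + (-3)²·Var(L_2) + 2·(2)·(-3)·Cov(L_1,L_2)
= 4·144 + 9·361 + -12·182.4 = 1636.2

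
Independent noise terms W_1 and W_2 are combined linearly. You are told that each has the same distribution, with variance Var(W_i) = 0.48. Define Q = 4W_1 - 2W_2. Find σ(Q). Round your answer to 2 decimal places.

By independence, Var(Q) = (4)²Var(W_1) + (-2)²Var(W_2)
= (4)²·0.48 + (-2)²·0.48 = 9.6
σ(Q) = √9.6 ≈ 3.10

3.10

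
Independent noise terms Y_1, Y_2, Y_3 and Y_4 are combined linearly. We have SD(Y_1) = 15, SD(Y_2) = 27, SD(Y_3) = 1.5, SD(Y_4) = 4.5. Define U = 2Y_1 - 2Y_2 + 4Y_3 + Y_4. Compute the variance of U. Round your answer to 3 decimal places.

var(Y_1) = 225, var(Y_2) = 729, var(Y_3) = 2.25, var(Y_4) = 20.25
By independence, var(U) = (2)²var(Y_1) + (-2)²var(Y_2) + (4)²var(Y_3) + (1)²var(Y_4)
= (2)²·225 + (-2)²·729 + (4)²·2.25 + (1)²·20.25 = 3872.25

3872.250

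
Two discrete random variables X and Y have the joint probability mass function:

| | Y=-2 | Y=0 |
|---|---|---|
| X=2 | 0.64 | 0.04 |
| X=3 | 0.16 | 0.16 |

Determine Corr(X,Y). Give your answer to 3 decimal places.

0.514

E[X] = 2.32,  E[Y] = -1.6
E[XY] = -3.52
cov(X,Y) = E[XY] − E[X]E[Y] = -3.52 − (2.32)(-1.6) = 0.192
V(X) = 0.2176,  V(Y) = 0.64
ρ = 0.192 / √(0.2176·0.64) ≈ 0.514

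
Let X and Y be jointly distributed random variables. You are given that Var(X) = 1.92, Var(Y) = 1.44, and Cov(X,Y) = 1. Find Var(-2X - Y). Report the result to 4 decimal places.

Var(-2X - Y) = (-2)²·Var(X) + (-1)²·Var(Y) + 2·(-2)·(-1)·Cov(X,Y)
= 4·1.92 + 1·1.44 + 4·1 = 13.12

13.1200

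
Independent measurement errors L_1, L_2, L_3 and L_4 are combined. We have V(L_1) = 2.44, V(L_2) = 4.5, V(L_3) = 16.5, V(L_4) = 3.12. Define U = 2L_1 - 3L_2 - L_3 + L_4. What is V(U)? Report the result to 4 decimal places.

69.8800

By independence, V(U) = (2)²V(L_1) + (-3)²V(L_2) + (-1)²V(L_3) + (1)²V(L_4)
= (2)²·2.44 + (-3)²·4.5 + (-1)²·16.5 + (1)²·3.12 = 69.88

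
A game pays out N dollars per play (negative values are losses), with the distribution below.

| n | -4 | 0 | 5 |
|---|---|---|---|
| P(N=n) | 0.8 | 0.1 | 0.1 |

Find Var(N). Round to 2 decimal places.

E[N] = (-4)(0.8) + (0)(0.1) + (5)(0.1) = -2.7
E[N²] = (-4)²(0.8) + (0)²(0.1) + (5)²(0.1) = 15.3
Var(N) = E[N²] − (E[N])² = 15.3 − (-2.7)² = 8.01

8.01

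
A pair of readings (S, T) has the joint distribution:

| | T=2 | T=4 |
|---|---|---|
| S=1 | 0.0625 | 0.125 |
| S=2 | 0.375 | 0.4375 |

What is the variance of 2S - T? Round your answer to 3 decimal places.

1.750

E[S] = 1.8125,  E[T] = 3.125,  E[ST] = 5.625
Var(S) = 3.4375 − (1.8125)² = 0.15234375;  Var(T) = 10.75 − (3.125)² = 0.984375
cov(S,T) = 5.625 − (1.8125)(3.125) = -0.0390625
Var(2S - T) = (2)²·0.15234375 + (-1)²·0.984375 + 2·(2)·(-1)·-0.0390625 = 1.75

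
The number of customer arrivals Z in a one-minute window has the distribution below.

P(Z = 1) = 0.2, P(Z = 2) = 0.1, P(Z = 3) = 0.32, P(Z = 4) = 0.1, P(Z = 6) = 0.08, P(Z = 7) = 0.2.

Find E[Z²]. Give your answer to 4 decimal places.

E[Z²] = (1)²(0.2) + (2)²(0.1) + (3)²(0.32) + (4)²(0.1) + (6)²(0.08) + (7)²(0.2) = 17.76

17.7600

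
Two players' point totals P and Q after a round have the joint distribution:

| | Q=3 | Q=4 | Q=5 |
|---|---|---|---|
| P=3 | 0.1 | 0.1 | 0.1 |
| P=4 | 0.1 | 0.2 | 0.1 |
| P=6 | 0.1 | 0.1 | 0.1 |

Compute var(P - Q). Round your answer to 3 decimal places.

2.010

E[P] = 4.3,  E[Q] = 4,  E[PQ] = 17.2
var(P) = 19.9 − (4.3)² = 1.41;  var(Q) = 16.6 − (4)² = 0.6
Cov(P,Q) = 17.2 − (4.3)(4) = 0
var(P - Q) = (1)²·1.41 + (-1)²·0.6 + 2·(1)·(-1)·0 = 2.01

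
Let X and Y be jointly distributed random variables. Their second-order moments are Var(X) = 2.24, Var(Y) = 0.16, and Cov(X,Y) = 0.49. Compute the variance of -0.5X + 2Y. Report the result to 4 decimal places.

0.2200

Var(-0.5X + 2Y) = (-0.5)²·Var(X) + (2)²·Var(Y) + 2·(-0.5)·(2)·Cov(X,Y)
= 0.25·2.24 + 4·0.16 + -2·0.49 = 0.22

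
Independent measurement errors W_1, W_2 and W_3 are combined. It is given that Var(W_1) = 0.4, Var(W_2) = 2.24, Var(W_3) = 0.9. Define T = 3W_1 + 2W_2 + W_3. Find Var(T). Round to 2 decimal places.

By independence, Var(T) = (3)²Var(W_1) + (2)²Var(W_2) + (1)²Var(W_3)
= (3)²·0.4 + (2)²·2.24 + (1)²·0.9 = 13.46

13.46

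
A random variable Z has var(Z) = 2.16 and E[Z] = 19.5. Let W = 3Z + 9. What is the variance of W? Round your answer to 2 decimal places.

19.44

var(3Z + 9) = (3)²·var(Z) = 9·2.16 = 19.44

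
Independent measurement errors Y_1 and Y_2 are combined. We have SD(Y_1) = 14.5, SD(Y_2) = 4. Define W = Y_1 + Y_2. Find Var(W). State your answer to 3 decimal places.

226.250

Var(Y_1) = 210.25, Var(Y_2) = 16
By independence, Var(W) = (1)²Var(Y_1) + (1)²Var(Y_2)
= (1)²·210.25 + (1)²·16 = 226.25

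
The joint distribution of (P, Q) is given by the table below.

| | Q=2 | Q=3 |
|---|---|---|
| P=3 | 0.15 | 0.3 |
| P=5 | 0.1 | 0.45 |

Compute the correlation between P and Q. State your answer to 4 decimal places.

E[P] = 4.1,  E[Q] = 2.75
E[PQ] = 11.35
Cov(P,Q) = E[PQ] − E[P]E[Q] = 11.35 − (4.1)(2.75) = 0.075
Var(P) = 0.99,  Var(Q) = 0.1875
ρ = 0.075 / √(0.99·0.1875) ≈ 0.1741

0.1741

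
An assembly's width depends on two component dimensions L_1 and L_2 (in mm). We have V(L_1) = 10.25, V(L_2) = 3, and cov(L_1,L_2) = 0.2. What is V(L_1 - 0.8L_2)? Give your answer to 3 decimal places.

11.850

V(L_1 - 0.8L_2) = (1)²·V(L_1) + (-0.8)²·V(L_2) + 2·(1)·(-0.8)·cov(L_1,L_2)
= 1·10.25 + 0.64·3 + -1.6·0.2 = 11.85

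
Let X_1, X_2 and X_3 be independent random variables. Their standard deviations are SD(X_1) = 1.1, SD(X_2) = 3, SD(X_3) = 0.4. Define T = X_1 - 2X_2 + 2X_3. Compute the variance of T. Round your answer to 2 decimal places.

var(X_1) = 1.21, var(X_2) = 9, var(X_3) = 0.16
By independence, var(T) = (1)²var(X_1) + (-2)²var(X_2) + (2)²var(X_3)
= (1)²·1.21 + (-2)²·9 + (2)²·0.16 = 37.85

37.85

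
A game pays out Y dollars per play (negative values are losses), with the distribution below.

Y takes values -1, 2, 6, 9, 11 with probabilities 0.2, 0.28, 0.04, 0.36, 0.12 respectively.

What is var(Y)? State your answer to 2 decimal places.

E[Y] = (-1)(0.2) + (2)(0.28) + (6)(0.04) + (9)(0.36) + (11)(0.12) = 5.16
E[Y²] = (-1)²(0.2) + (2)²(0.28) + (6)²(0.04) + (9)²(0.36) + (11)²(0.12) = 46.44
var(Y) = E[Y²] − (E[Y])² = 46.44 − (5.16)² = 19.8144

19.81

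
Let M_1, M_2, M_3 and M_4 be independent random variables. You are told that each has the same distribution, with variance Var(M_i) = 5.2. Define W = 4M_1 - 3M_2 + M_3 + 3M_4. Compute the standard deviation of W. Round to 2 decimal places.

13.49

By independence, Var(W) = (4)²Var(M_1) + (-3)²Var(M_2) + (1)²Var(M_3) + (3)²Var(M_4)
= (4)²·5.2 + (-3)²·5.2 + (1)²·5.2 + (3)²·5.2 = 182
σ(W) = √182 ≈ 13.49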